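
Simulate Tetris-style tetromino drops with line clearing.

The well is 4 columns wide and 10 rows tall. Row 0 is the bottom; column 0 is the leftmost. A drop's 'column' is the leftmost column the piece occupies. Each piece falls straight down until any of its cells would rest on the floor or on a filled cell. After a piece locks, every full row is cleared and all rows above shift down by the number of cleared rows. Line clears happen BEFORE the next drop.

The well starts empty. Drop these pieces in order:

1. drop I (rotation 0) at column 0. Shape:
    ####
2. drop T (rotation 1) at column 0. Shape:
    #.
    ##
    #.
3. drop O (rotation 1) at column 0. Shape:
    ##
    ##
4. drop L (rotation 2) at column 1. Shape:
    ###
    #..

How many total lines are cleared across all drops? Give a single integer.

Drop 1: I rot0 at col 0 lands with bottom-row=0; cleared 1 line(s) (total 1); column heights now [0 0 0 0], max=0
Drop 2: T rot1 at col 0 lands with bottom-row=0; cleared 0 line(s) (total 1); column heights now [3 2 0 0], max=3
Drop 3: O rot1 at col 0 lands with bottom-row=3; cleared 0 line(s) (total 1); column heights now [5 5 0 0], max=5
Drop 4: L rot2 at col 1 lands with bottom-row=5; cleared 0 line(s) (total 1); column heights now [5 7 7 7], max=7

Answer: 1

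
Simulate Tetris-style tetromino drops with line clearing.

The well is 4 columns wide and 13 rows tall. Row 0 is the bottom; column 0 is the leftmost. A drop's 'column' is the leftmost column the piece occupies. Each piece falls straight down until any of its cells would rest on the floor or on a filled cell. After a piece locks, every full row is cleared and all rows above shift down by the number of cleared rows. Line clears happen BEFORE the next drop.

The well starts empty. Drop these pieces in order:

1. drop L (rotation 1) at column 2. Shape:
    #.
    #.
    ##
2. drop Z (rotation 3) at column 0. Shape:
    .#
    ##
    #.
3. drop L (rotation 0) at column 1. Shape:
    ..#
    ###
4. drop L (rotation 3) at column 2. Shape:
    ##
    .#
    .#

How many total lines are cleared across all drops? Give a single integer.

Answer: 0

Derivation:
Drop 1: L rot1 at col 2 lands with bottom-row=0; cleared 0 line(s) (total 0); column heights now [0 0 3 1], max=3
Drop 2: Z rot3 at col 0 lands with bottom-row=0; cleared 0 line(s) (total 0); column heights now [2 3 3 1], max=3
Drop 3: L rot0 at col 1 lands with bottom-row=3; cleared 0 line(s) (total 0); column heights now [2 4 4 5], max=5
Drop 4: L rot3 at col 2 lands with bottom-row=5; cleared 0 line(s) (total 0); column heights now [2 4 8 8], max=8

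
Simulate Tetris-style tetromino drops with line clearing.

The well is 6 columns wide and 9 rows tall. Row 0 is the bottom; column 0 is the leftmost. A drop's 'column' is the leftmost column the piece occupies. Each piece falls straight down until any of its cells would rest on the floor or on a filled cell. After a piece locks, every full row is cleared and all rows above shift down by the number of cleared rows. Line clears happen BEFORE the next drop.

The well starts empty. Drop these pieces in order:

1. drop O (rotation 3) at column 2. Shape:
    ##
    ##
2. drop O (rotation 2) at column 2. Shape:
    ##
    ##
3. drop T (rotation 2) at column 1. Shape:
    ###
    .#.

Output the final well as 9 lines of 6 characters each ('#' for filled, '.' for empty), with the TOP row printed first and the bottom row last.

Answer: ......
......
......
.###..
..#...
..##..
..##..
..##..
..##..

Derivation:
Drop 1: O rot3 at col 2 lands with bottom-row=0; cleared 0 line(s) (total 0); column heights now [0 0 2 2 0 0], max=2
Drop 2: O rot2 at col 2 lands with bottom-row=2; cleared 0 line(s) (total 0); column heights now [0 0 4 4 0 0], max=4
Drop 3: T rot2 at col 1 lands with bottom-row=4; cleared 0 line(s) (total 0); column heights now [0 6 6 6 0 0], max=6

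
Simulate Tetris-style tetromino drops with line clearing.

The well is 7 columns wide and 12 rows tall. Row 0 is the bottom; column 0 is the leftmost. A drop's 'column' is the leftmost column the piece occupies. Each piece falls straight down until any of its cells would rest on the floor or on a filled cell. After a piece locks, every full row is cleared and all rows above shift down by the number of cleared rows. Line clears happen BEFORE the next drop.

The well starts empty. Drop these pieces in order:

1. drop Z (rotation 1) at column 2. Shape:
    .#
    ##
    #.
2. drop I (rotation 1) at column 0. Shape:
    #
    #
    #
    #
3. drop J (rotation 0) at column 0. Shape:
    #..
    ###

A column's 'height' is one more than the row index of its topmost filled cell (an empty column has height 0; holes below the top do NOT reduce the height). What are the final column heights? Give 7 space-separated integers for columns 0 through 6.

Answer: 6 5 5 3 0 0 0

Derivation:
Drop 1: Z rot1 at col 2 lands with bottom-row=0; cleared 0 line(s) (total 0); column heights now [0 0 2 3 0 0 0], max=3
Drop 2: I rot1 at col 0 lands with bottom-row=0; cleared 0 line(s) (total 0); column heights now [4 0 2 3 0 0 0], max=4
Drop 3: J rot0 at col 0 lands with bottom-row=4; cleared 0 line(s) (total 0); column heights now [6 5 5 3 0 0 0], max=6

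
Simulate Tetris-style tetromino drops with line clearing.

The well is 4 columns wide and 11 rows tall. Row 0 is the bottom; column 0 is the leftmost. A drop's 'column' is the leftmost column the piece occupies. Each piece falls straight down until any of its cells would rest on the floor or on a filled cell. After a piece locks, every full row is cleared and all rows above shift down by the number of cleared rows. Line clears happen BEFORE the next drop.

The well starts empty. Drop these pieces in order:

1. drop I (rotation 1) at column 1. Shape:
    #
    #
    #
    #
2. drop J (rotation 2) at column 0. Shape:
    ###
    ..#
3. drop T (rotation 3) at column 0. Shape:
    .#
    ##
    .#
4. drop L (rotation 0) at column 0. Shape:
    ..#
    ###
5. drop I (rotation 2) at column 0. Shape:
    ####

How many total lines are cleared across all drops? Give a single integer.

Drop 1: I rot1 at col 1 lands with bottom-row=0; cleared 0 line(s) (total 0); column heights now [0 4 0 0], max=4
Drop 2: J rot2 at col 0 lands with bottom-row=3; cleared 0 line(s) (total 0); column heights now [5 5 5 0], max=5
Drop 3: T rot3 at col 0 lands with bottom-row=5; cleared 0 line(s) (total 0); column heights now [7 8 5 0], max=8
Drop 4: L rot0 at col 0 lands with bottom-row=8; cleared 0 line(s) (total 0); column heights now [9 9 10 0], max=10
Drop 5: I rot2 at col 0 lands with bottom-row=10; cleared 1 line(s) (total 1); column heights now [9 9 10 0], max=10

Answer: 1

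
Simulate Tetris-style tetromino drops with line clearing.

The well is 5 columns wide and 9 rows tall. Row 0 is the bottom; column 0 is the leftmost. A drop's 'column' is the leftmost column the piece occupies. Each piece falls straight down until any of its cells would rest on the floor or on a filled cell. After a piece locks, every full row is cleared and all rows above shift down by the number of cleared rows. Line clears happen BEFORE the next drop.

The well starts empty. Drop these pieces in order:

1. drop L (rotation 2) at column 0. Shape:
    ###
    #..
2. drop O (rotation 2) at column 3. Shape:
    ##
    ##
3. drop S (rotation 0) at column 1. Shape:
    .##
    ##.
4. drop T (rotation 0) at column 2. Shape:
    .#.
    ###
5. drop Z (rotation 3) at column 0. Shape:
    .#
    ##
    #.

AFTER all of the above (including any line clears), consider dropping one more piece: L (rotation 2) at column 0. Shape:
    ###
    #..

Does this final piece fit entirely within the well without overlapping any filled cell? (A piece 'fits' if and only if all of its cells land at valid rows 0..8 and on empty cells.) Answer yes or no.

Drop 1: L rot2 at col 0 lands with bottom-row=0; cleared 0 line(s) (total 0); column heights now [2 2 2 0 0], max=2
Drop 2: O rot2 at col 3 lands with bottom-row=0; cleared 1 line(s) (total 1); column heights now [1 0 0 1 1], max=1
Drop 3: S rot0 at col 1 lands with bottom-row=0; cleared 1 line(s) (total 2); column heights now [0 0 1 1 0], max=1
Drop 4: T rot0 at col 2 lands with bottom-row=1; cleared 0 line(s) (total 2); column heights now [0 0 2 3 2], max=3
Drop 5: Z rot3 at col 0 lands with bottom-row=0; cleared 1 line(s) (total 3); column heights now [1 2 1 2 0], max=2
Test piece L rot2 at col 0 (width 3): heights before test = [1 2 1 2 0]; fits = True

Answer: yes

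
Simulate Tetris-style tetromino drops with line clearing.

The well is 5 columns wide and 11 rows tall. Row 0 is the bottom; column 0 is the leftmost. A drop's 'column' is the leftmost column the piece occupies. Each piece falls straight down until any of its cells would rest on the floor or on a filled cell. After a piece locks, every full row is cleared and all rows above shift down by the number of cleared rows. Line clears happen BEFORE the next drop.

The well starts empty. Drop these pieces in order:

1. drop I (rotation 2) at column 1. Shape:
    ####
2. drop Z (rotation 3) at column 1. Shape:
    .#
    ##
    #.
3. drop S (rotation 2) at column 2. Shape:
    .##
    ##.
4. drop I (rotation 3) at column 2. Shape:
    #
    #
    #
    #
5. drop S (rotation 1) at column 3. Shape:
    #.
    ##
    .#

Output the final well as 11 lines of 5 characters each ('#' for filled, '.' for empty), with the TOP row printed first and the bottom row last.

Drop 1: I rot2 at col 1 lands with bottom-row=0; cleared 0 line(s) (total 0); column heights now [0 1 1 1 1], max=1
Drop 2: Z rot3 at col 1 lands with bottom-row=1; cleared 0 line(s) (total 0); column heights now [0 3 4 1 1], max=4
Drop 3: S rot2 at col 2 lands with bottom-row=4; cleared 0 line(s) (total 0); column heights now [0 3 5 6 6], max=6
Drop 4: I rot3 at col 2 lands with bottom-row=5; cleared 0 line(s) (total 0); column heights now [0 3 9 6 6], max=9
Drop 5: S rot1 at col 3 lands with bottom-row=6; cleared 0 line(s) (total 0); column heights now [0 3 9 9 8], max=9

Answer: .....
.....
..##.
..###
..#.#
..###
..##.
..#..
.##..
.#...
.####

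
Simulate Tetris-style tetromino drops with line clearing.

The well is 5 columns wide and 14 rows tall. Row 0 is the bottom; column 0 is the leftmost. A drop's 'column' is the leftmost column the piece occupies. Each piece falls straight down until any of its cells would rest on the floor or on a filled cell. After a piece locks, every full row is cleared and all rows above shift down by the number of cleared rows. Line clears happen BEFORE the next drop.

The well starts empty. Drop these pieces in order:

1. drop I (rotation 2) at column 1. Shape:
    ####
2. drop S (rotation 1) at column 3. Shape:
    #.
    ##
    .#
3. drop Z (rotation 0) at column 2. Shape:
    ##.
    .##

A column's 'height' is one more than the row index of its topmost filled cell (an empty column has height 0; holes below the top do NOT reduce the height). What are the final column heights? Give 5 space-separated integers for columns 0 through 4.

Answer: 0 1 6 6 5

Derivation:
Drop 1: I rot2 at col 1 lands with bottom-row=0; cleared 0 line(s) (total 0); column heights now [0 1 1 1 1], max=1
Drop 2: S rot1 at col 3 lands with bottom-row=1; cleared 0 line(s) (total 0); column heights now [0 1 1 4 3], max=4
Drop 3: Z rot0 at col 2 lands with bottom-row=4; cleared 0 line(s) (total 0); column heights now [0 1 6 6 5], max=6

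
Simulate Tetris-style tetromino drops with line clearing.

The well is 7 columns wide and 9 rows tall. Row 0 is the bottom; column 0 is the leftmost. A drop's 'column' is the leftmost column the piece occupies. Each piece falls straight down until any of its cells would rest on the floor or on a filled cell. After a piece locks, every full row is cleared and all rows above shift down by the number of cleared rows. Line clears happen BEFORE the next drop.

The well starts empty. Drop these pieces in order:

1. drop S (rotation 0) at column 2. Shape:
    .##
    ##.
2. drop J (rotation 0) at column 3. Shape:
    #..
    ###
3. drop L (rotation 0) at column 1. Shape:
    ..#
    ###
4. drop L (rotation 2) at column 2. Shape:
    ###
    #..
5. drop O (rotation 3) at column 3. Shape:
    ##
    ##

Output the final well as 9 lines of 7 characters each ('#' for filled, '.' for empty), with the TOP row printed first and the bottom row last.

Answer: ...##..
...##..
..###..
..##...
.###...
...#...
...###.
...##..
..##...

Derivation:
Drop 1: S rot0 at col 2 lands with bottom-row=0; cleared 0 line(s) (total 0); column heights now [0 0 1 2 2 0 0], max=2
Drop 2: J rot0 at col 3 lands with bottom-row=2; cleared 0 line(s) (total 0); column heights now [0 0 1 4 3 3 0], max=4
Drop 3: L rot0 at col 1 lands with bottom-row=4; cleared 0 line(s) (total 0); column heights now [0 5 5 6 3 3 0], max=6
Drop 4: L rot2 at col 2 lands with bottom-row=5; cleared 0 line(s) (total 0); column heights now [0 5 7 7 7 3 0], max=7
Drop 5: O rot3 at col 3 lands with bottom-row=7; cleared 0 line(s) (total 0); column heights now [0 5 7 9 9 3 0], max=9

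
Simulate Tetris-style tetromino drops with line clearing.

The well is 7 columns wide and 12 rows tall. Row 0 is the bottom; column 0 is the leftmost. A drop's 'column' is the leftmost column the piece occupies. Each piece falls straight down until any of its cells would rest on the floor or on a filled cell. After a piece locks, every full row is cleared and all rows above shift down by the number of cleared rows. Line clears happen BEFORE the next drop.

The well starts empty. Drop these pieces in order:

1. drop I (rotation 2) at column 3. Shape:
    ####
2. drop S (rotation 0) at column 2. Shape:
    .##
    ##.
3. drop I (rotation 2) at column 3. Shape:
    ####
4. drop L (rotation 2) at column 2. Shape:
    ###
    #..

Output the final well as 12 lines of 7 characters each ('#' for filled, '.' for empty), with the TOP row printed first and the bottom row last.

Answer: .......
.......
.......
.......
.......
.......
.......
..###..
..#####
...##..
..##...
...####

Derivation:
Drop 1: I rot2 at col 3 lands with bottom-row=0; cleared 0 line(s) (total 0); column heights now [0 0 0 1 1 1 1], max=1
Drop 2: S rot0 at col 2 lands with bottom-row=1; cleared 0 line(s) (total 0); column heights now [0 0 2 3 3 1 1], max=3
Drop 3: I rot2 at col 3 lands with bottom-row=3; cleared 0 line(s) (total 0); column heights now [0 0 2 4 4 4 4], max=4
Drop 4: L rot2 at col 2 lands with bottom-row=3; cleared 0 line(s) (total 0); column heights now [0 0 5 5 5 4 4], max=5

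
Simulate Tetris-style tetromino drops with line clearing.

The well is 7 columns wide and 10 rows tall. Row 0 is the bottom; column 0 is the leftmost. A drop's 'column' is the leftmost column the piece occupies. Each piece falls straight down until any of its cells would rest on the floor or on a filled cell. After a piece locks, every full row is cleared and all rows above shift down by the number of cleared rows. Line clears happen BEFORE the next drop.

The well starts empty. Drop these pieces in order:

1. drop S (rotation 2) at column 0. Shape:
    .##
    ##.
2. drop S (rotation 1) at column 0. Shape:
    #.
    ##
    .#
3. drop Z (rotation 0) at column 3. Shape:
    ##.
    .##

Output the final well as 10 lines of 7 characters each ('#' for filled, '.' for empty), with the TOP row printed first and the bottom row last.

Answer: .......
.......
.......
.......
.......
#......
##.....
.#.....
.####..
##..##.

Derivation:
Drop 1: S rot2 at col 0 lands with bottom-row=0; cleared 0 line(s) (total 0); column heights now [1 2 2 0 0 0 0], max=2
Drop 2: S rot1 at col 0 lands with bottom-row=2; cleared 0 line(s) (total 0); column heights now [5 4 2 0 0 0 0], max=5
Drop 3: Z rot0 at col 3 lands with bottom-row=0; cleared 0 line(s) (total 0); column heights now [5 4 2 2 2 1 0], max=5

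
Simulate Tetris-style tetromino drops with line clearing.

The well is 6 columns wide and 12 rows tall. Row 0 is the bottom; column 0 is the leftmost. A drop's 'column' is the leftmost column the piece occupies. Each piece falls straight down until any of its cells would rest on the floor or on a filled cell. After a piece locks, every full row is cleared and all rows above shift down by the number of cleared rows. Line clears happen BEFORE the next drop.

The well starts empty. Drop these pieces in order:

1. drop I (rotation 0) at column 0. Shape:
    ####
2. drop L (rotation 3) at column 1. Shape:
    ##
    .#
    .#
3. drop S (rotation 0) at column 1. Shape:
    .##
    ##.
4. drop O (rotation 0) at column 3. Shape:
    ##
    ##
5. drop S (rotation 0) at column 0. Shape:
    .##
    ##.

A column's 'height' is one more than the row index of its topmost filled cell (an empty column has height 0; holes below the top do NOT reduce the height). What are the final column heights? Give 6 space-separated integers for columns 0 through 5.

Drop 1: I rot0 at col 0 lands with bottom-row=0; cleared 0 line(s) (total 0); column heights now [1 1 1 1 0 0], max=1
Drop 2: L rot3 at col 1 lands with bottom-row=1; cleared 0 line(s) (total 0); column heights now [1 4 4 1 0 0], max=4
Drop 3: S rot0 at col 1 lands with bottom-row=4; cleared 0 line(s) (total 0); column heights now [1 5 6 6 0 0], max=6
Drop 4: O rot0 at col 3 lands with bottom-row=6; cleared 0 line(s) (total 0); column heights now [1 5 6 8 8 0], max=8
Drop 5: S rot0 at col 0 lands with bottom-row=5; cleared 0 line(s) (total 0); column heights now [6 7 7 8 8 0], max=8

Answer: 6 7 7 8 8 0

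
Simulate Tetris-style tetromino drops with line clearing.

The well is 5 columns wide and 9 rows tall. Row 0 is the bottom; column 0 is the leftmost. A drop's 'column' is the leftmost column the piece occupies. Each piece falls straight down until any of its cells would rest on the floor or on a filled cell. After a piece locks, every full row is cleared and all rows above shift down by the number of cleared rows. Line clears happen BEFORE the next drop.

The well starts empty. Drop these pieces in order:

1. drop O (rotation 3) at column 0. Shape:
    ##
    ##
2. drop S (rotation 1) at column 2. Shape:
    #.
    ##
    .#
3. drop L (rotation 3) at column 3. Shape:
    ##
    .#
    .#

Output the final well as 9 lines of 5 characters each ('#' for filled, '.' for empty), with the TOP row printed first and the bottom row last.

Drop 1: O rot3 at col 0 lands with bottom-row=0; cleared 0 line(s) (total 0); column heights now [2 2 0 0 0], max=2
Drop 2: S rot1 at col 2 lands with bottom-row=0; cleared 0 line(s) (total 0); column heights now [2 2 3 2 0], max=3
Drop 3: L rot3 at col 3 lands with bottom-row=0; cleared 1 line(s) (total 1); column heights now [1 1 2 2 2], max=2

Answer: .....
.....
.....
.....
.....
.....
.....
..###
##.##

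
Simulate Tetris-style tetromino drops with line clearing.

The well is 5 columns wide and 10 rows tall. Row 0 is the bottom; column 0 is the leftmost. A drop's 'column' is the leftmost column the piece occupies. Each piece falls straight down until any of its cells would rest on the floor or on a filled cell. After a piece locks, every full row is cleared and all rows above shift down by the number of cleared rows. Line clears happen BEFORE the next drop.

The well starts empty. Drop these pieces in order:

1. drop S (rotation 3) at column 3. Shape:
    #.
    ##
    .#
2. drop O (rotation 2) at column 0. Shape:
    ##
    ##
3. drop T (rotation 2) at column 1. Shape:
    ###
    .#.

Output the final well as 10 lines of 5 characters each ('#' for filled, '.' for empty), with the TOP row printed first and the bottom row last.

Answer: .....
.....
.....
.....
.....
.....
.###.
..##.
##.##
##..#

Derivation:
Drop 1: S rot3 at col 3 lands with bottom-row=0; cleared 0 line(s) (total 0); column heights now [0 0 0 3 2], max=3
Drop 2: O rot2 at col 0 lands with bottom-row=0; cleared 0 line(s) (total 0); column heights now [2 2 0 3 2], max=3
Drop 3: T rot2 at col 1 lands with bottom-row=2; cleared 0 line(s) (total 0); column heights now [2 4 4 4 2], max=4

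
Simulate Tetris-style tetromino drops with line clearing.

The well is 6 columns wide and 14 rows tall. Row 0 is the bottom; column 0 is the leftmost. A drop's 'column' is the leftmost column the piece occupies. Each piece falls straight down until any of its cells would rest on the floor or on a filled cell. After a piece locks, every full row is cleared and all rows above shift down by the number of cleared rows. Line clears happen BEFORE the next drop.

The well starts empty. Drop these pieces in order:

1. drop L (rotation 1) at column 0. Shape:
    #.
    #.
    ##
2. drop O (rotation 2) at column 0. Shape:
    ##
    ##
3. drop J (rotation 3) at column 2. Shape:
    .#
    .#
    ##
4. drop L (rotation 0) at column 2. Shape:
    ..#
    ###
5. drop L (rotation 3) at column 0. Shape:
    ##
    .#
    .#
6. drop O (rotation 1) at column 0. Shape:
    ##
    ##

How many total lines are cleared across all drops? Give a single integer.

Answer: 0

Derivation:
Drop 1: L rot1 at col 0 lands with bottom-row=0; cleared 0 line(s) (total 0); column heights now [3 1 0 0 0 0], max=3
Drop 2: O rot2 at col 0 lands with bottom-row=3; cleared 0 line(s) (total 0); column heights now [5 5 0 0 0 0], max=5
Drop 3: J rot3 at col 2 lands with bottom-row=0; cleared 0 line(s) (total 0); column heights now [5 5 1 3 0 0], max=5
Drop 4: L rot0 at col 2 lands with bottom-row=3; cleared 0 line(s) (total 0); column heights now [5 5 4 4 5 0], max=5
Drop 5: L rot3 at col 0 lands with bottom-row=5; cleared 0 line(s) (total 0); column heights now [8 8 4 4 5 0], max=8
Drop 6: O rot1 at col 0 lands with bottom-row=8; cleared 0 line(s) (total 0); column heights now [10 10 4 4 5 0], max=10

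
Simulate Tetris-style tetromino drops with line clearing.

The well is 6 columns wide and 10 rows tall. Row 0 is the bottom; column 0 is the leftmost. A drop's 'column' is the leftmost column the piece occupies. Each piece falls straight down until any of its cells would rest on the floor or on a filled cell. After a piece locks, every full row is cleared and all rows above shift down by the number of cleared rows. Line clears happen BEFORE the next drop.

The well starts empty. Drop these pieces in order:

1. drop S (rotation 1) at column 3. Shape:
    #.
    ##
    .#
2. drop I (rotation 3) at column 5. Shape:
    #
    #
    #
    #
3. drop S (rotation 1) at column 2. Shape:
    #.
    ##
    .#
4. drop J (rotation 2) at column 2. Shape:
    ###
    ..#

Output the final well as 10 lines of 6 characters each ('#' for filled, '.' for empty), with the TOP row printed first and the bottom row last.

Answer: ......
......
......
..###.
..#.#.
..##..
...#.#
...#.#
...###
....##

Derivation:
Drop 1: S rot1 at col 3 lands with bottom-row=0; cleared 0 line(s) (total 0); column heights now [0 0 0 3 2 0], max=3
Drop 2: I rot3 at col 5 lands with bottom-row=0; cleared 0 line(s) (total 0); column heights now [0 0 0 3 2 4], max=4
Drop 3: S rot1 at col 2 lands with bottom-row=3; cleared 0 line(s) (total 0); column heights now [0 0 6 5 2 4], max=6
Drop 4: J rot2 at col 2 lands with bottom-row=5; cleared 0 line(s) (total 0); column heights now [0 0 7 7 7 4], max=7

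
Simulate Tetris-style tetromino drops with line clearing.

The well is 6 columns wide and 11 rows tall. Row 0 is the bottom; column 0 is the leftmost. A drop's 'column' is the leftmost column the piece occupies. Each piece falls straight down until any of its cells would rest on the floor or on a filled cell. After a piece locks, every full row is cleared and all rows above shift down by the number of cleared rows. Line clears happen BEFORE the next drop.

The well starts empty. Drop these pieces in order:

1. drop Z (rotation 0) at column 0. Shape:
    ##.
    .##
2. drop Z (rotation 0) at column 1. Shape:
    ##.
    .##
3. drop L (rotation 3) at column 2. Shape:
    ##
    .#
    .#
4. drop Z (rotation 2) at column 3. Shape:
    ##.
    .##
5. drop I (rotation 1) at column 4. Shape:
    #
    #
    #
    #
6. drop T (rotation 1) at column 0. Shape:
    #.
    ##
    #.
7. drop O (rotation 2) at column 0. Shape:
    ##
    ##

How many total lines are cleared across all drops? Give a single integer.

Answer: 0

Derivation:
Drop 1: Z rot0 at col 0 lands with bottom-row=0; cleared 0 line(s) (total 0); column heights now [2 2 1 0 0 0], max=2
Drop 2: Z rot0 at col 1 lands with bottom-row=1; cleared 0 line(s) (total 0); column heights now [2 3 3 2 0 0], max=3
Drop 3: L rot3 at col 2 lands with bottom-row=2; cleared 0 line(s) (total 0); column heights now [2 3 5 5 0 0], max=5
Drop 4: Z rot2 at col 3 lands with bottom-row=4; cleared 0 line(s) (total 0); column heights now [2 3 5 6 6 5], max=6
Drop 5: I rot1 at col 4 lands with bottom-row=6; cleared 0 line(s) (total 0); column heights now [2 3 5 6 10 5], max=10
Drop 6: T rot1 at col 0 lands with bottom-row=2; cleared 0 line(s) (total 0); column heights now [5 4 5 6 10 5], max=10
Drop 7: O rot2 at col 0 lands with bottom-row=5; cleared 0 line(s) (total 0); column heights now [7 7 5 6 10 5], max=10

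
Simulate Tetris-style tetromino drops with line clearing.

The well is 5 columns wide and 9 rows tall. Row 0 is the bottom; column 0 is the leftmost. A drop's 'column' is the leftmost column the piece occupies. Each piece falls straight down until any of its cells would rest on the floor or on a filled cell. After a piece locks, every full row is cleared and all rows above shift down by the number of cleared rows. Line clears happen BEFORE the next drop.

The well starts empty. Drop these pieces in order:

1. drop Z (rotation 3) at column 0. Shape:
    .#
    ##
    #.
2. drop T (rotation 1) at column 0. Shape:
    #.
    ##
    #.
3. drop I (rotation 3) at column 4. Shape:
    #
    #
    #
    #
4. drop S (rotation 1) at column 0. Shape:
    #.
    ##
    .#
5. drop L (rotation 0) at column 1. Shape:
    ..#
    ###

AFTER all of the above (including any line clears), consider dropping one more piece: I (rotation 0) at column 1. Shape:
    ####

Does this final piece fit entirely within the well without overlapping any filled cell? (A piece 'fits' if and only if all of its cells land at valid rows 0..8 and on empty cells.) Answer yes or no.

Drop 1: Z rot3 at col 0 lands with bottom-row=0; cleared 0 line(s) (total 0); column heights now [2 3 0 0 0], max=3
Drop 2: T rot1 at col 0 lands with bottom-row=2; cleared 0 line(s) (total 0); column heights now [5 4 0 0 0], max=5
Drop 3: I rot3 at col 4 lands with bottom-row=0; cleared 0 line(s) (total 0); column heights now [5 4 0 0 4], max=5
Drop 4: S rot1 at col 0 lands with bottom-row=4; cleared 0 line(s) (total 0); column heights now [7 6 0 0 4], max=7
Drop 5: L rot0 at col 1 lands with bottom-row=6; cleared 0 line(s) (total 0); column heights now [7 7 7 8 4], max=8
Test piece I rot0 at col 1 (width 4): heights before test = [7 7 7 8 4]; fits = True

Answer: yes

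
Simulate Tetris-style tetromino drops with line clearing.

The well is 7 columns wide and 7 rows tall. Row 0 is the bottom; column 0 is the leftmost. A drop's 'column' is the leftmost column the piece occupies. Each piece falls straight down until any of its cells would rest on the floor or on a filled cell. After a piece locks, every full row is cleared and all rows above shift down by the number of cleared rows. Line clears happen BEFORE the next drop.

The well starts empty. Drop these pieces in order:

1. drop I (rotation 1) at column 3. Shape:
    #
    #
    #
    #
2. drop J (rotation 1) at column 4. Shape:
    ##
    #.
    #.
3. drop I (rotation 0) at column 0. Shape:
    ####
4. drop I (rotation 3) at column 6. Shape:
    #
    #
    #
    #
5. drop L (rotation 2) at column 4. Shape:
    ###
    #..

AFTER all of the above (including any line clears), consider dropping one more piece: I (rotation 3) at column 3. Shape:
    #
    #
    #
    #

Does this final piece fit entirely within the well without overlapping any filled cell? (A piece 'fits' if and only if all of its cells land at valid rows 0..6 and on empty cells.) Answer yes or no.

Drop 1: I rot1 at col 3 lands with bottom-row=0; cleared 0 line(s) (total 0); column heights now [0 0 0 4 0 0 0], max=4
Drop 2: J rot1 at col 4 lands with bottom-row=0; cleared 0 line(s) (total 0); column heights now [0 0 0 4 3 3 0], max=4
Drop 3: I rot0 at col 0 lands with bottom-row=4; cleared 0 line(s) (total 0); column heights now [5 5 5 5 3 3 0], max=5
Drop 4: I rot3 at col 6 lands with bottom-row=0; cleared 0 line(s) (total 0); column heights now [5 5 5 5 3 3 4], max=5
Drop 5: L rot2 at col 4 lands with bottom-row=3; cleared 1 line(s) (total 1); column heights now [0 0 0 4 4 3 4], max=4
Test piece I rot3 at col 3 (width 1): heights before test = [0 0 0 4 4 3 4]; fits = False

Answer: no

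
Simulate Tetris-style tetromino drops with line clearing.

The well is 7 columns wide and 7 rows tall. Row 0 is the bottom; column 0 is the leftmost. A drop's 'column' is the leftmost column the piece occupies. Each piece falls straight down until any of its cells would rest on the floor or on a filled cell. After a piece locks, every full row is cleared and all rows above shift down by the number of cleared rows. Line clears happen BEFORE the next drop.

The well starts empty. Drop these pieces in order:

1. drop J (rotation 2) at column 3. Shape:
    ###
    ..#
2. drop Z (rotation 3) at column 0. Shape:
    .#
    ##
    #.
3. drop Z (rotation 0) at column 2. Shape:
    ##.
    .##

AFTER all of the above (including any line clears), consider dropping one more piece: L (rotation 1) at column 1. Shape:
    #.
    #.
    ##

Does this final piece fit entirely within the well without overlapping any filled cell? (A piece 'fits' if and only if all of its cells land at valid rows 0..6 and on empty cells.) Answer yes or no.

Drop 1: J rot2 at col 3 lands with bottom-row=0; cleared 0 line(s) (total 0); column heights now [0 0 0 2 2 2 0], max=2
Drop 2: Z rot3 at col 0 lands with bottom-row=0; cleared 0 line(s) (total 0); column heights now [2 3 0 2 2 2 0], max=3
Drop 3: Z rot0 at col 2 lands with bottom-row=2; cleared 0 line(s) (total 0); column heights now [2 3 4 4 3 2 0], max=4
Test piece L rot1 at col 1 (width 2): heights before test = [2 3 4 4 3 2 0]; fits = True

Answer: yes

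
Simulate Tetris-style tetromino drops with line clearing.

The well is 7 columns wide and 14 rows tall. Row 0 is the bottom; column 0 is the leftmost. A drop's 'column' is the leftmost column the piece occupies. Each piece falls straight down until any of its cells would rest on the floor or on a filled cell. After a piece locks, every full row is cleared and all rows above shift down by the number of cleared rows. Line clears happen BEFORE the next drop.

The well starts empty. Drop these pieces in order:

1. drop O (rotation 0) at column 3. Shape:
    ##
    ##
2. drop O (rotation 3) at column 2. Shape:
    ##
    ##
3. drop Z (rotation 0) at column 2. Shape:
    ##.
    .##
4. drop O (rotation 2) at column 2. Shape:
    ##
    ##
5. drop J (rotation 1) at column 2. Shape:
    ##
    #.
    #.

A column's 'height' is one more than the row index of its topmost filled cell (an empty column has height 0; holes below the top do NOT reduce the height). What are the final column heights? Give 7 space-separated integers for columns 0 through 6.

Drop 1: O rot0 at col 3 lands with bottom-row=0; cleared 0 line(s) (total 0); column heights now [0 0 0 2 2 0 0], max=2
Drop 2: O rot3 at col 2 lands with bottom-row=2; cleared 0 line(s) (total 0); column heights now [0 0 4 4 2 0 0], max=4
Drop 3: Z rot0 at col 2 lands with bottom-row=4; cleared 0 line(s) (total 0); column heights now [0 0 6 6 5 0 0], max=6
Drop 4: O rot2 at col 2 lands with bottom-row=6; cleared 0 line(s) (total 0); column heights now [0 0 8 8 5 0 0], max=8
Drop 5: J rot1 at col 2 lands with bottom-row=8; cleared 0 line(s) (total 0); column heights now [0 0 11 11 5 0 0], max=11

Answer: 0 0 11 11 5 0 0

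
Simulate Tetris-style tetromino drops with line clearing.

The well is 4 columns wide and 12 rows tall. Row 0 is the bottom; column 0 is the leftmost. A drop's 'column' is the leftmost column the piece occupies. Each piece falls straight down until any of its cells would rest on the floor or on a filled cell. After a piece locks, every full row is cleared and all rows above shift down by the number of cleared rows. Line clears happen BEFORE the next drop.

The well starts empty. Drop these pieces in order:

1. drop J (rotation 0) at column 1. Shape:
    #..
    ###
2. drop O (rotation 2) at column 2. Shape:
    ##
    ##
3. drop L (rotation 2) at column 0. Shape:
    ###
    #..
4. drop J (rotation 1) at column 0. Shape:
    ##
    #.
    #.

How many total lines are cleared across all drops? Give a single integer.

Answer: 0

Derivation:
Drop 1: J rot0 at col 1 lands with bottom-row=0; cleared 0 line(s) (total 0); column heights now [0 2 1 1], max=2
Drop 2: O rot2 at col 2 lands with bottom-row=1; cleared 0 line(s) (total 0); column heights now [0 2 3 3], max=3
Drop 3: L rot2 at col 0 lands with bottom-row=2; cleared 0 line(s) (total 0); column heights now [4 4 4 3], max=4
Drop 4: J rot1 at col 0 lands with bottom-row=4; cleared 0 line(s) (total 0); column heights now [7 7 4 3], max=7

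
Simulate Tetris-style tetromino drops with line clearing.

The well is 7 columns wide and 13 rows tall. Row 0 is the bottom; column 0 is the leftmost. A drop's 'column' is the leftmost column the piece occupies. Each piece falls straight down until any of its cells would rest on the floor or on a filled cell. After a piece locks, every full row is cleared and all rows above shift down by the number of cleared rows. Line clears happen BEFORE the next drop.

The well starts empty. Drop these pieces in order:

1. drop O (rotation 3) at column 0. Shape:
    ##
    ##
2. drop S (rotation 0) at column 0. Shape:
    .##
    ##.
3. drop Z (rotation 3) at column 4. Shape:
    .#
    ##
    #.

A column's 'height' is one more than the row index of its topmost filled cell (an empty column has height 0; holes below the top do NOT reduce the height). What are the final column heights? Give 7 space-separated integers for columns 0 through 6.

Drop 1: O rot3 at col 0 lands with bottom-row=0; cleared 0 line(s) (total 0); column heights now [2 2 0 0 0 0 0], max=2
Drop 2: S rot0 at col 0 lands with bottom-row=2; cleared 0 line(s) (total 0); column heights now [3 4 4 0 0 0 0], max=4
Drop 3: Z rot3 at col 4 lands with bottom-row=0; cleared 0 line(s) (total 0); column heights now [3 4 4 0 2 3 0], max=4

Answer: 3 4 4 0 2 3 0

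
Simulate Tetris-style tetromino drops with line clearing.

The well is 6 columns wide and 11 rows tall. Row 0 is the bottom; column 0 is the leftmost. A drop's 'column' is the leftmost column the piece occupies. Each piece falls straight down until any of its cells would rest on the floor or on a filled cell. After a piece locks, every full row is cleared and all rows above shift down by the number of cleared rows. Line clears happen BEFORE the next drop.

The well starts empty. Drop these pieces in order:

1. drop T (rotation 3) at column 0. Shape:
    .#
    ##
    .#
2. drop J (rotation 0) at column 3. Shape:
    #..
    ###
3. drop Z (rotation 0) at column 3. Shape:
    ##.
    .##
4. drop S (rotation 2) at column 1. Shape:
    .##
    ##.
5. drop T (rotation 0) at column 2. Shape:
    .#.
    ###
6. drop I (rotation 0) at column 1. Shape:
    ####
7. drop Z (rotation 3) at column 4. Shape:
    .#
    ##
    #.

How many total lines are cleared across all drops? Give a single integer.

Answer: 0

Derivation:
Drop 1: T rot3 at col 0 lands with bottom-row=0; cleared 0 line(s) (total 0); column heights now [2 3 0 0 0 0], max=3
Drop 2: J rot0 at col 3 lands with bottom-row=0; cleared 0 line(s) (total 0); column heights now [2 3 0 2 1 1], max=3
Drop 3: Z rot0 at col 3 lands with bottom-row=1; cleared 0 line(s) (total 0); column heights now [2 3 0 3 3 2], max=3
Drop 4: S rot2 at col 1 lands with bottom-row=3; cleared 0 line(s) (total 0); column heights now [2 4 5 5 3 2], max=5
Drop 5: T rot0 at col 2 lands with bottom-row=5; cleared 0 line(s) (total 0); column heights now [2 4 6 7 6 2], max=7
Drop 6: I rot0 at col 1 lands with bottom-row=7; cleared 0 line(s) (total 0); column heights now [2 8 8 8 8 2], max=8
Drop 7: Z rot3 at col 4 lands with bottom-row=8; cleared 0 line(s) (total 0); column heights now [2 8 8 8 10 11], max=11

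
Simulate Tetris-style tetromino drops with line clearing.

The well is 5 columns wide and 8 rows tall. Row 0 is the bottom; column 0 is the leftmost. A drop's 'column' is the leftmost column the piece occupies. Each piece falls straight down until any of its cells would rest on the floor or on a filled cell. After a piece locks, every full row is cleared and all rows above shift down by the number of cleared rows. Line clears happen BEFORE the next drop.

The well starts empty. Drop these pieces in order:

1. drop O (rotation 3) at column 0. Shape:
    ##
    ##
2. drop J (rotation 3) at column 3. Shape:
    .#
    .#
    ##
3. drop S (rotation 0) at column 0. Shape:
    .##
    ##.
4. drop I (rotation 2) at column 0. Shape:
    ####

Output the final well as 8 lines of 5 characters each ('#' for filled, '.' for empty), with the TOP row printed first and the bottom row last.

Drop 1: O rot3 at col 0 lands with bottom-row=0; cleared 0 line(s) (total 0); column heights now [2 2 0 0 0], max=2
Drop 2: J rot3 at col 3 lands with bottom-row=0; cleared 0 line(s) (total 0); column heights now [2 2 0 1 3], max=3
Drop 3: S rot0 at col 0 lands with bottom-row=2; cleared 0 line(s) (total 0); column heights now [3 4 4 1 3], max=4
Drop 4: I rot2 at col 0 lands with bottom-row=4; cleared 0 line(s) (total 0); column heights now [5 5 5 5 3], max=5

Answer: .....
.....
.....
####.
.##..
##..#
##..#
##.##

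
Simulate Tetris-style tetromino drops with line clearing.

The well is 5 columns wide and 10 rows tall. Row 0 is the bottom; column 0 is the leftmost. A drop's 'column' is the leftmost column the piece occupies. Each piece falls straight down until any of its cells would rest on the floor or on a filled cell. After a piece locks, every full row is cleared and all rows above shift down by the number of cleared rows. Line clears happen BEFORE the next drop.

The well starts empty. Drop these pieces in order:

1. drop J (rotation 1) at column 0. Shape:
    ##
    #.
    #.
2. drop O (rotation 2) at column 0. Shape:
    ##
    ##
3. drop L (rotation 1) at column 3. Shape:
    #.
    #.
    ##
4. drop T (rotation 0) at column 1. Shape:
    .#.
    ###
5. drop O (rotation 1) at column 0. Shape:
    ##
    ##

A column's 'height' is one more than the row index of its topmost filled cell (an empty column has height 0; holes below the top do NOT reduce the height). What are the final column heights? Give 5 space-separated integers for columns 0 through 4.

Answer: 8 8 7 6 1

Derivation:
Drop 1: J rot1 at col 0 lands with bottom-row=0; cleared 0 line(s) (total 0); column heights now [3 3 0 0 0], max=3
Drop 2: O rot2 at col 0 lands with bottom-row=3; cleared 0 line(s) (total 0); column heights now [5 5 0 0 0], max=5
Drop 3: L rot1 at col 3 lands with bottom-row=0; cleared 0 line(s) (total 0); column heights now [5 5 0 3 1], max=5
Drop 4: T rot0 at col 1 lands with bottom-row=5; cleared 0 line(s) (total 0); column heights now [5 6 7 6 1], max=7
Drop 5: O rot1 at col 0 lands with bottom-row=6; cleared 0 line(s) (total 0); column heights now [8 8 7 6 1], max=8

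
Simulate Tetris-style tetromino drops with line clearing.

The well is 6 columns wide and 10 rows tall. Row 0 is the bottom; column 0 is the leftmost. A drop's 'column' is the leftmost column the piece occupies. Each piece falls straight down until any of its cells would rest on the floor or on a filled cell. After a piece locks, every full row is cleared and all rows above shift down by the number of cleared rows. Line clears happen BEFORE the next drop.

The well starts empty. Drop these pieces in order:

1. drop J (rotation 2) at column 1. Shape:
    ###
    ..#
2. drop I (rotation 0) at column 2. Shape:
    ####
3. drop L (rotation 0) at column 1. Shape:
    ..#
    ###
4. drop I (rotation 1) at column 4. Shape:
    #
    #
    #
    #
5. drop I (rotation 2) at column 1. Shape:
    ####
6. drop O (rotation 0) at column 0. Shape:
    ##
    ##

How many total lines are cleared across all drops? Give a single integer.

Drop 1: J rot2 at col 1 lands with bottom-row=0; cleared 0 line(s) (total 0); column heights now [0 2 2 2 0 0], max=2
Drop 2: I rot0 at col 2 lands with bottom-row=2; cleared 0 line(s) (total 0); column heights now [0 2 3 3 3 3], max=3
Drop 3: L rot0 at col 1 lands with bottom-row=3; cleared 0 line(s) (total 0); column heights now [0 4 4 5 3 3], max=5
Drop 4: I rot1 at col 4 lands with bottom-row=3; cleared 0 line(s) (total 0); column heights now [0 4 4 5 7 3], max=7
Drop 5: I rot2 at col 1 lands with bottom-row=7; cleared 0 line(s) (total 0); column heights now [0 8 8 8 8 3], max=8
Drop 6: O rot0 at col 0 lands with bottom-row=8; cleared 0 line(s) (total 0); column heights now [10 10 8 8 8 3], max=10

Answer: 0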